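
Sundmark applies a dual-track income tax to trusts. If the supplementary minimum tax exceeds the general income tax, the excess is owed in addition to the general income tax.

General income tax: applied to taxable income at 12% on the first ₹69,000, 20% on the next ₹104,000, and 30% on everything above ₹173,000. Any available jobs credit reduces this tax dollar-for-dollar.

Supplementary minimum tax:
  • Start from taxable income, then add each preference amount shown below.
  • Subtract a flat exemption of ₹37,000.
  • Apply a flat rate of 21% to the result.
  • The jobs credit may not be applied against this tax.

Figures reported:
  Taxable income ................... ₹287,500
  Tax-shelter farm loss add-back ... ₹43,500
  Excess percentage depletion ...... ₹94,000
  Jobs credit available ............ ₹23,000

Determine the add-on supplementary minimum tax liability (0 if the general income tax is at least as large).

₹41,050

General income tax:
  ₹69,000 × 12% = ₹8,280
  ₹104,000 × 20% = ₹20,800
  ₹114,500 × 30% = ₹34,350
  → ₹63,430
  Less jobs credit ₹23,000 → ₹40,430

Supplementary minimum tax:
  Adjusted income: ₹287,500 + ₹43,500 + ₹94,000 = ₹425,000
  Less exemption ₹37,000 → base ₹388,000
  ₹388,000 × 21% = ₹81,480

Excess of supplementary minimum tax over general income tax: ₹81,480 − ₹40,430 = ₹41,050.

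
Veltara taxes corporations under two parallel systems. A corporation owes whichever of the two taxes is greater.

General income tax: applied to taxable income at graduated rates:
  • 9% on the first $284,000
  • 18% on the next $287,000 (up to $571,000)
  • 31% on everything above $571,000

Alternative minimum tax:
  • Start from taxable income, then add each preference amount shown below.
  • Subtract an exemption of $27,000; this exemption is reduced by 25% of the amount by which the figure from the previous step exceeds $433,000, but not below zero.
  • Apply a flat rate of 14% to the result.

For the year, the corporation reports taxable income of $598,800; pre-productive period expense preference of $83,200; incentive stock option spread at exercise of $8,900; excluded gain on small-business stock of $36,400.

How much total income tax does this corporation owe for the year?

$101,822

Alternative minimum tax:
  Adjusted income: $598,800 + $83,200 + $8,900 + $36,400 = $727,300
  Exemption: 25% × ($727,300 − $433,000) = $73,575 ≥ $27,000, so the exemption is fully phased out
  Base: $727,300 − $0 = $727,300
  $727,300 × 14% = $101,822

General income tax:
  $284,000 × 9% = $25,560
  $287,000 × 18% = $51,660
  $27,800 × 31% = $8,618
  → $85,838

$101,822 > $85,838, so the alternative minimum tax is the binding amount.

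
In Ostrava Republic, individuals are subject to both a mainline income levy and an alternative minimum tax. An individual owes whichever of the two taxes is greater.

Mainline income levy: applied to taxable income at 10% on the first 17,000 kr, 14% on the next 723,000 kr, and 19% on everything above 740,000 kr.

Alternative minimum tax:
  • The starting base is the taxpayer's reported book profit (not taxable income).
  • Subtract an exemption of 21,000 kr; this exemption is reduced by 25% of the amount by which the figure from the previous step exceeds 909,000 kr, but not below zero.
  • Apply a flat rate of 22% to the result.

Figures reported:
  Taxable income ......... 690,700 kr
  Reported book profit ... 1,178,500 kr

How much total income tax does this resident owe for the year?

259,270 kr

Alternative minimum tax:
  Base (reported book profit): 1,178,500 kr
  Exemption: 25% × (1,178,500 kr − 909,000 kr) = 67,375 kr ≥ 21,000 kr, so the exemption is fully phased out
  Base: 1,178,500 kr − 0 kr = 1,178,500 kr
  1,178,500 kr × 22% = 259,270 kr

Mainline income levy:
  17,000 kr × 10% = 1,700 kr
  673,700 kr × 14% = 94,318 kr
  → 96,018 kr

259,270 kr > 96,018 kr, so the alternative minimum tax is the binding amount.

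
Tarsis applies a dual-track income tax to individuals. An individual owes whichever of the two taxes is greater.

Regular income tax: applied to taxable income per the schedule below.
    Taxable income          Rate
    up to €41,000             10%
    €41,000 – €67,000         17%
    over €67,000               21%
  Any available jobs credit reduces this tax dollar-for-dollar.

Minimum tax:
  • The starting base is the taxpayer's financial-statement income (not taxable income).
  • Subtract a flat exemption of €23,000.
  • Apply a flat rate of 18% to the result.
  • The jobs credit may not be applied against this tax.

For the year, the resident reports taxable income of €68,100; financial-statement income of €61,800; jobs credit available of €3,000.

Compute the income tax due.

€6,984

Regular income tax:
  €41,000 × 10% = €4,100
  €26,000 × 17% = €4,420
  €1,100 × 21% = €231
  → €8,751
  Less jobs credit €3,000 → €5,751

Minimum tax:
  Base (financial-statement income): €61,800
  Less exemption €23,000 → base €38,800
  €38,800 × 18% = €6,984

€6,984 > €5,751, so the minimum tax is the binding amount.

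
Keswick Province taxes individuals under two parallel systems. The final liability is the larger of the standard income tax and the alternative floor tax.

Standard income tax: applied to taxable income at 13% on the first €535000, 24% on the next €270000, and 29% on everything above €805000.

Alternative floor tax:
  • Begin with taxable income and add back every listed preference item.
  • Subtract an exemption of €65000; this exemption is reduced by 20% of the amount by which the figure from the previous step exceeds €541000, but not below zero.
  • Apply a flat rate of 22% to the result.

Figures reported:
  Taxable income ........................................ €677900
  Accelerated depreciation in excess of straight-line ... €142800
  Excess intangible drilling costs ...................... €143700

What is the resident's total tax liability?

€212168

Alternative floor tax:
  Adjusted income: €677900 + €142800 + €143700 = €964400
  Exemption: 20% × (€964400 − €541000) = €84680 ≥ €65000, so the exemption is fully phased out
  Base: €964400 − €0 = €964400
  €964400 × 22% = €212168

Standard income tax:
  €535000 × 13% = €69550
  €142900 × 24% = €34296
  → €103846

€212168 > €103846, so the alternative floor tax is the binding amount.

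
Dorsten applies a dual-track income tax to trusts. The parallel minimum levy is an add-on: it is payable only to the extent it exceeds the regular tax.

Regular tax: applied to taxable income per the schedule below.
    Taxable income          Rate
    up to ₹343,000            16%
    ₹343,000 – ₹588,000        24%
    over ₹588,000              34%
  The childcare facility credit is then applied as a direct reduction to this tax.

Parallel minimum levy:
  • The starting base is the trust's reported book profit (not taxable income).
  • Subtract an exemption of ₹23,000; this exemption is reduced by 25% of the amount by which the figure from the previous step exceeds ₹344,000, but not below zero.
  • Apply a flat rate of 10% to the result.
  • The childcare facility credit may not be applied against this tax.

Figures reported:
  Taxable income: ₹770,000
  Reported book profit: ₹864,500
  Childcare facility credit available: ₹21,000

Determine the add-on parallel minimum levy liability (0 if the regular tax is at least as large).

Parallel minimum levy:
  Base (reported book profit): ₹864,500
  Exemption: 25% × (₹864,500 − ₹344,000) = ₹130,125 ≥ ₹23,000, so the exemption is fully phased out
  Base: ₹864,500 − ₹0 = ₹864,500
  ₹864,500 × 10% = ₹86,450

Regular tax:
  ₹343,000 × 16% = ₹54,880
  ₹245,000 × 24% = ₹58,800
  ₹182,000 × 34% = ₹61,880
  → ₹175,560
  Less childcare facility credit ₹21,000 → ₹154,560

₹86,450 ≤ ₹154,560, so no add-on is due.

₹0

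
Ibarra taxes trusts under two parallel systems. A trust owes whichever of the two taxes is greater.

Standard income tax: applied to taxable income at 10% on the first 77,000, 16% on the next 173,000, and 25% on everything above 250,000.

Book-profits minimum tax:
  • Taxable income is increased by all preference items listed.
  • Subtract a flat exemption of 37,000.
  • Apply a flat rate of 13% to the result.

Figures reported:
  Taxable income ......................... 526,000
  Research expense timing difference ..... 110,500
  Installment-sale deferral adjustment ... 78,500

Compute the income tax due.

104,380

Book-profits minimum tax:
  Adjusted income: 526,000 + 110,500 + 78,500 = 715,000
  Less exemption 37,000 → base 678,000
  678,000 × 13% = 88,140

Standard income tax:
  77,000 × 10% = 7,700
  173,000 × 16% = 27,680
  276,000 × 25% = 69,000
  → 104,380

104,380 > 88,140, so the standard income tax governs.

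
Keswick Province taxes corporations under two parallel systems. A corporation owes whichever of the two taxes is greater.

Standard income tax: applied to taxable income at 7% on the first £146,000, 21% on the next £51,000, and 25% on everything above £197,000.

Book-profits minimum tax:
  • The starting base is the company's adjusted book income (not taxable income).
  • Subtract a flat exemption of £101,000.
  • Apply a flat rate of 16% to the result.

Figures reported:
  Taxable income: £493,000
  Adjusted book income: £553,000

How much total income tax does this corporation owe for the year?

£94,930

Book-profits minimum tax:
  Base (adjusted book income): £553,000
  Less exemption £101,000 → base £452,000
  £452,000 × 16% = £72,320

Standard income tax:
  £146,000 × 7% = £10,220
  £51,000 × 21% = £10,710
  £296,000 × 25% = £74,000
  → £94,930

£94,930 > £72,320, so the standard income tax governs.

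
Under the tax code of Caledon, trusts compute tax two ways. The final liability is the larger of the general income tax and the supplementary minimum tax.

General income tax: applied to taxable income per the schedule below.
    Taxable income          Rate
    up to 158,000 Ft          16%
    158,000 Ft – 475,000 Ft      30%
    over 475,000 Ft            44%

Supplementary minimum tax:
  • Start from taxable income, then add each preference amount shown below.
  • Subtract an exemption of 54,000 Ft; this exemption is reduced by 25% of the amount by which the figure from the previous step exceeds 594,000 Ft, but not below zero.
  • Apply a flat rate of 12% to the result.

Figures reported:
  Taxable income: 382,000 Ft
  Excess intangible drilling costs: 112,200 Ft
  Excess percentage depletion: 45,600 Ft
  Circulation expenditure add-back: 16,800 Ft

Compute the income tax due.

92,480 Ft

General income tax:
  158,000 Ft × 16% = 25,280 Ft
  224,000 Ft × 30% = 67,200 Ft
  → 92,480 Ft

Supplementary minimum tax:
  Adjusted income: 382,000 Ft + 112,200 Ft + 45,600 Ft + 16,800 Ft = 556,600 Ft
  Exemption: 556,600 Ft ≤ 594,000 Ft, so full 54,000 Ft applies
  Base: 556,600 Ft − 54,000 Ft = 502,600 Ft
  502,600 Ft × 12% = 60,312 Ft

92,480 Ft > 60,312 Ft, so the general income tax governs.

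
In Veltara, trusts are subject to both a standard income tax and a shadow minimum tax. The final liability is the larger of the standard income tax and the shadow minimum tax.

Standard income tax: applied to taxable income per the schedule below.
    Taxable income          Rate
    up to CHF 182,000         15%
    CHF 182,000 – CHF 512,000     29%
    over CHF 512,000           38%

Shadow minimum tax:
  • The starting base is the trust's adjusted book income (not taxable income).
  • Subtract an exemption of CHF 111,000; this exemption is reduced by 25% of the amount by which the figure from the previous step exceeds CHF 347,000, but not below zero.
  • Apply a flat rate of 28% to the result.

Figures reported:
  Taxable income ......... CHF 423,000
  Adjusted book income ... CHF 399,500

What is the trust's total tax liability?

CHF 97,190

Shadow minimum tax:
  Base (adjusted book income): CHF 399,500
  Exemption: CHF 111,000 − 25% × (CHF 399,500 − CHF 347,000) = CHF 111,000 − CHF 13,125 = CHF 97,875
  Base: CHF 399,500 − CHF 97,875 = CHF 301,625
  CHF 301,625 × 28% = CHF 84,455

Standard income tax:
  CHF 182,000 × 15% = CHF 27,300
  CHF 241,000 × 29% = CHF 69,890
  → CHF 97,190

CHF 97,190 > CHF 84,455, so the standard income tax governs.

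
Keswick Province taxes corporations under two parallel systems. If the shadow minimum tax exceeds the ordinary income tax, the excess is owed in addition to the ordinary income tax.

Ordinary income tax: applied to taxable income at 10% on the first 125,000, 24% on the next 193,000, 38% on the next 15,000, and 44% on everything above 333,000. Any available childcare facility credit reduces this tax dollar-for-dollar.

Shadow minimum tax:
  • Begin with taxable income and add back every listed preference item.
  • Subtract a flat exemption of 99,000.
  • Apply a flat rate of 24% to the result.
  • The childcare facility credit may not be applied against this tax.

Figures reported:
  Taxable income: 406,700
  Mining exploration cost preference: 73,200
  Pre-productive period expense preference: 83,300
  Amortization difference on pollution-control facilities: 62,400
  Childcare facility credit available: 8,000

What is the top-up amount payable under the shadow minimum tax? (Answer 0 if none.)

Shadow minimum tax:
  Adjusted income: 406,700 + 73,200 + 83,300 + 62,400 = 625,600
  Less exemption 99,000 → base 526,600
  526,600 × 24% = 126,384

Ordinary income tax:
  125,000 × 10% = 12,500
  193,000 × 24% = 46,320
  15,000 × 38% = 5,700
  73,700 × 44% = 32,428
  → 96,948
  Less childcare facility credit 8,000 → 88,948

Excess of shadow minimum tax over ordinary income tax: 126,384 − 88,948 = 37,436.

37,436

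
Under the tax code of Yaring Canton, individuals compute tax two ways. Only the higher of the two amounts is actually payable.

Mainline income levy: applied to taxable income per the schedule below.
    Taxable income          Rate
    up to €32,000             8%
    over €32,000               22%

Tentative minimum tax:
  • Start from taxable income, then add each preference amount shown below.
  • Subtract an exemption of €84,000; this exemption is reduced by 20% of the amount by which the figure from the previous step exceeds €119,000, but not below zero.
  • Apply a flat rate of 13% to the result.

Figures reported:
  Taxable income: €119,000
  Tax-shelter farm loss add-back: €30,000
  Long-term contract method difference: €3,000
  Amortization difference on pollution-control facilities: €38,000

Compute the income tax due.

Mainline income levy:
  €32,000 × 8% = €2,560
  €87,000 × 22% = €19,140
  → €21,700

Tentative minimum tax:
  Adjusted income: €119,000 + €30,000 + €3,000 + €38,000 = €190,000
  Exemption: €84,000 − 20% × (€190,000 − €119,000) = €84,000 − €14,200 = €69,800
  Base: €190,000 − €69,800 = €120,200
  €120,200 × 13% = €15,626

€21,700 > €15,626, so the mainline income levy governs.

€21,700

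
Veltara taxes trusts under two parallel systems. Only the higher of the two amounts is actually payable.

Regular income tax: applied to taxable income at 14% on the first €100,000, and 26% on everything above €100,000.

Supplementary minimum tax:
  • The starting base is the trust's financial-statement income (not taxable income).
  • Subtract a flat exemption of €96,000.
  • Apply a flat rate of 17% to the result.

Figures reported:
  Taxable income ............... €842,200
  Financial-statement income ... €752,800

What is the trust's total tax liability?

Supplementary minimum tax:
  Base (financial-statement income): €752,800
  Less exemption €96,000 → base €656,800
  €656,800 × 17% = €111,656

Regular income tax:
  €100,000 × 14% = €14,000
  €742,200 × 26% = €192,972
  → €206,972

€206,972 > €111,656, so the regular income tax governs.

€206,972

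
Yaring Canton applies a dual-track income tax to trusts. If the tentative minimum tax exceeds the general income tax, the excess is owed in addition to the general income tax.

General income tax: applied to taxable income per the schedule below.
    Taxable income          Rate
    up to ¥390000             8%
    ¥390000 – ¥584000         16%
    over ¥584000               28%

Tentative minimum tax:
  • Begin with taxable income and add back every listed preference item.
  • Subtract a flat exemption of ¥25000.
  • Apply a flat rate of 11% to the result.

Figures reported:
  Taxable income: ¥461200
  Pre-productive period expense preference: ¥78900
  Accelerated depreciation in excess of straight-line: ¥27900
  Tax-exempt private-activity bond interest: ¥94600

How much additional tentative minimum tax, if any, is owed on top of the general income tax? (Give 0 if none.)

¥27544

General income tax:
  ¥390000 × 8% = ¥31200
  ¥71200 × 16% = ¥11392
  → ¥42592

Tentative minimum tax:
  Adjusted income: ¥461200 + ¥78900 + ¥27900 + ¥94600 = ¥662600
  Less exemption ¥25000 → base ¥637600
  ¥637600 × 11% = ¥70136

Excess of tentative minimum tax over general income tax: ¥70136 − ¥42592 = ¥27544.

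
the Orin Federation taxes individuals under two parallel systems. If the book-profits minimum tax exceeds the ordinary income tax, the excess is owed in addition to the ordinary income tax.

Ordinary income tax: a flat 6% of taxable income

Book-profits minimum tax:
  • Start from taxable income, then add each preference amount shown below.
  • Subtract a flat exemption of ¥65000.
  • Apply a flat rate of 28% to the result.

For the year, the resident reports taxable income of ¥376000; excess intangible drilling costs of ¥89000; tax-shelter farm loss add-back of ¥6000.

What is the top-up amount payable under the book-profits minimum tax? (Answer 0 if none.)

¥91120

Ordinary income tax:
  ¥376000 × 6% = ¥22560

Book-profits minimum tax:
  Adjusted income: ¥376000 + ¥89000 + ¥6000 = ¥471000
  Less exemption ¥65000 → base ¥406000
  ¥406000 × 28% = ¥113680

Excess of book-profits minimum tax over ordinary income tax: ¥113680 − ¥22560 = ¥91120.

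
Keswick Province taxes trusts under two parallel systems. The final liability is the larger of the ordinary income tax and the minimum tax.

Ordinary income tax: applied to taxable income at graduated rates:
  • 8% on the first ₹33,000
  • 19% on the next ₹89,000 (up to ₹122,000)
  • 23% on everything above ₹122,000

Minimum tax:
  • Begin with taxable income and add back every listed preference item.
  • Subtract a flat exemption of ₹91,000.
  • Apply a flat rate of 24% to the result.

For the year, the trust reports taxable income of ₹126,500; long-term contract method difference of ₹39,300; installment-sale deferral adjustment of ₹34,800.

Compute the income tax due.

Ordinary income tax:
  ₹33,000 × 8% = ₹2,640
  ₹89,000 × 19% = ₹16,910
  ₹4,500 × 23% = ₹1,035
  → ₹20,585

Minimum tax:
  Adjusted income: ₹126,500 + ₹39,300 + ₹34,800 = ₹200,600
  Less exemption ₹91,000 → base ₹109,600
  ₹109,600 × 24% = ₹26,304

₹26,304 > ₹20,585, so the minimum tax is the binding amount.

₹26,304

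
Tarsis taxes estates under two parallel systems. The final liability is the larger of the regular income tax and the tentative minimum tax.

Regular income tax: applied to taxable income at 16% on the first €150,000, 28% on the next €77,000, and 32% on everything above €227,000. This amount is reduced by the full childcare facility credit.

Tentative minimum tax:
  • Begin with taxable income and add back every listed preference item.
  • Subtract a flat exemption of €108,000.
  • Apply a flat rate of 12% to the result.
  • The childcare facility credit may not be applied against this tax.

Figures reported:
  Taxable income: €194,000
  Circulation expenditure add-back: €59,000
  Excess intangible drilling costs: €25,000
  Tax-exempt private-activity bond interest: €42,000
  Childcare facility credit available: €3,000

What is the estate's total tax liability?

Tentative minimum tax:
  Adjusted income: €194,000 + €59,000 + €25,000 + €42,000 = €320,000
  Less exemption €108,000 → base €212,000
  €212,000 × 12% = €25,440

Regular income tax:
  €150,000 × 16% = €24,000
  €44,000 × 28% = €12,320
  → €36,320
  Less childcare facility credit €3,000 → €33,320

€33,320 > €25,440, so the regular income tax governs.

€33,320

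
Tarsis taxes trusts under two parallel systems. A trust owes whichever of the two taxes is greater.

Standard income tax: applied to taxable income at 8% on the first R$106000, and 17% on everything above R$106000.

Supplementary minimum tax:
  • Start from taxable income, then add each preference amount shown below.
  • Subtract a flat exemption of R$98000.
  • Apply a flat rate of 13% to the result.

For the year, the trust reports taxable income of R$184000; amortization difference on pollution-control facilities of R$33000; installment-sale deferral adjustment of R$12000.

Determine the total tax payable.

Standard income tax:
  R$106000 × 8% = R$8480
  R$78000 × 17% = R$13260
  → R$21740

Supplementary minimum tax:
  Adjusted income: R$184000 + R$33000 + R$12000 = R$229000
  Less exemption R$98000 → base R$131000
  R$131000 × 13% = R$17030

R$21740 > R$17030, so the standard income tax governs.

R$21740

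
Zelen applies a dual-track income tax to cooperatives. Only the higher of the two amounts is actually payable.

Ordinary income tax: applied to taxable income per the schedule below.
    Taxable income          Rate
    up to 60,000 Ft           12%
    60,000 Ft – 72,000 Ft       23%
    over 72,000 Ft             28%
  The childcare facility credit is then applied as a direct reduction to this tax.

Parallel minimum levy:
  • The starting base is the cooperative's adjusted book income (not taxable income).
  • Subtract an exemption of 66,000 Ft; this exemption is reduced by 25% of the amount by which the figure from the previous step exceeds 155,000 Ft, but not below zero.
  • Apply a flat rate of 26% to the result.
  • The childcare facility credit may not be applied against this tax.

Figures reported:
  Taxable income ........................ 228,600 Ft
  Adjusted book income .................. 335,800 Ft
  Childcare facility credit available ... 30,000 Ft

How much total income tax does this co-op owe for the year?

Parallel minimum levy:
  Base (adjusted book income): 335,800 Ft
  Exemption: 66,000 Ft − 25% × (335,800 Ft − 155,000 Ft) = 66,000 Ft − 45,200 Ft = 20,800 Ft
  Base: 335,800 Ft − 20,800 Ft = 315,000 Ft
  315,000 Ft × 26% = 81,900 Ft

Ordinary income tax:
  60,000 Ft × 12% = 7,200 Ft
  12,000 Ft × 23% = 2,760 Ft
  156,600 Ft × 28% = 43,848 Ft
  → 53,808 Ft
  Less childcare facility credit 30,000 Ft → 23,808 Ft

81,900 Ft > 23,808 Ft, so the parallel minimum levy is the binding amount.

81,900 Ft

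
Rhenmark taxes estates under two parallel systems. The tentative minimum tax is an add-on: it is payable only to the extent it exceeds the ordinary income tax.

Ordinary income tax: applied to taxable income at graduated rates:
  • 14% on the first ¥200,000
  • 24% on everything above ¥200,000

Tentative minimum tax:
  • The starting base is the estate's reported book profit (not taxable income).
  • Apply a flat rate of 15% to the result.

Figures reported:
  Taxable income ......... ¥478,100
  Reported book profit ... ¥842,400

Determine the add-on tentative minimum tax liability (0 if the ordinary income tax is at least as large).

Ordinary income tax:
  ¥200,000 × 14% = ¥28,000
  ¥278,100 × 24% = ¥66,744
  → ¥94,744

Tentative minimum tax:
  Base (reported book profit): ¥842,400
  ¥842,400 × 15% = ¥126,360

Excess of tentative minimum tax over ordinary income tax: ¥126,360 − ¥94,744 = ¥31,616.

¥31,616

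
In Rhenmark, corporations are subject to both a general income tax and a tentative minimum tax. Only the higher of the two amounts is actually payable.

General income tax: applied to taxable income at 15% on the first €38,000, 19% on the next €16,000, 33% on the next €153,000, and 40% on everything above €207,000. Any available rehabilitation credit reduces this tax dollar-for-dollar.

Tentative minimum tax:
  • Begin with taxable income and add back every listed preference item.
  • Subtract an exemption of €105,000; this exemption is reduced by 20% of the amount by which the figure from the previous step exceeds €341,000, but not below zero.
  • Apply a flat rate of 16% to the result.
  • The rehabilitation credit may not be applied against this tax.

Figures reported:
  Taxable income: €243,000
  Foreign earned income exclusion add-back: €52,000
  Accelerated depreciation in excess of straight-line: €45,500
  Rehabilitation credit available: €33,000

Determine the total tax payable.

Tentative minimum tax:
  Adjusted income: €243,000 + €52,000 + €45,500 = €340,500
  Exemption: €340,500 ≤ €341,000, so full €105,000 applies
  Base: €340,500 − €105,000 = €235,500
  €235,500 × 16% = €37,680

General income tax:
  €38,000 × 15% = €5,700
  €16,000 × 19% = €3,040
  €153,000 × 33% = €50,490
  €36,000 × 40% = €14,400
  → €73,630
  Less rehabilitation credit €33,000 → €40,630

€40,630 > €37,680, so the general income tax governs.

€40,630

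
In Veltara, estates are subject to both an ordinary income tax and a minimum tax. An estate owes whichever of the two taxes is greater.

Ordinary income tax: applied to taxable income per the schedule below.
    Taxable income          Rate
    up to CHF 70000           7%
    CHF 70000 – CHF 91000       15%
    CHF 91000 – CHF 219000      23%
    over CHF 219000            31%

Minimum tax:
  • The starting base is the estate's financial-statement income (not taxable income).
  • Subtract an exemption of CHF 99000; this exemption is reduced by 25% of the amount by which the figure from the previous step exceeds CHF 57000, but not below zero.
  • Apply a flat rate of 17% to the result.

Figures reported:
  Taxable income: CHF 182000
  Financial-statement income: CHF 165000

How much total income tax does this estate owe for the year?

CHF 28980

Minimum tax:
  Base (financial-statement income): CHF 165000
  Exemption: CHF 99000 − 25% × (CHF 165000 − CHF 57000) = CHF 99000 − CHF 27000 = CHF 72000
  Base: CHF 165000 − CHF 72000 = CHF 93000
  CHF 93000 × 17% = CHF 15810

Ordinary income tax:
  CHF 70000 × 7% = CHF 4900
  CHF 21000 × 15% = CHF 3150
  CHF 91000 × 23% = CHF 20930
  → CHF 28980

CHF 28980 > CHF 15810, so the ordinary income tax governs.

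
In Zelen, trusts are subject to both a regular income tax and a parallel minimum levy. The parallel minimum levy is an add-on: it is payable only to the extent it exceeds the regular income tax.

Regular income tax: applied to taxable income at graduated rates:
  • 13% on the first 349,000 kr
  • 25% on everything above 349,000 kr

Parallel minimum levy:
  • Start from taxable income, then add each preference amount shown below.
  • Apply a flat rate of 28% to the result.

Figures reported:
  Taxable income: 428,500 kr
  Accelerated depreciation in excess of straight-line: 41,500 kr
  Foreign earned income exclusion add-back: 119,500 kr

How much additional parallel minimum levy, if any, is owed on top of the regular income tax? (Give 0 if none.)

Parallel minimum levy:
  Adjusted income: 428,500 kr + 41,500 kr + 119,500 kr = 589,500 kr
  589,500 kr × 28% = 165,060 kr

Regular income tax:
  349,000 kr × 13% = 45,370 kr
  79,500 kr × 25% = 19,875 kr
  → 65,245 kr

Excess of parallel minimum levy over regular income tax: 165,060 kr − 65,245 kr = 99,815 kr.

99,815 kr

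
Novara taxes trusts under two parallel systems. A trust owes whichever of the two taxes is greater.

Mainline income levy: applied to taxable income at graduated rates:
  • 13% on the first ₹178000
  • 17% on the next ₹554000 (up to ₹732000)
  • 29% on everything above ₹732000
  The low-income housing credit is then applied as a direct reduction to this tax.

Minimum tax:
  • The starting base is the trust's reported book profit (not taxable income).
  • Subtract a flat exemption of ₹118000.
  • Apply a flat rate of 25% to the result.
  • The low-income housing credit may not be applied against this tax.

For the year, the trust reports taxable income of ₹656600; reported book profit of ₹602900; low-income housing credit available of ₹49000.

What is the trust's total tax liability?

₹121225

Mainline income levy:
  ₹178000 × 13% = ₹23140
  ₹478600 × 17% = ₹81362
  → ₹104502
  Less low-income housing credit ₹49000 → ₹55502

Minimum tax:
  Base (reported book profit): ₹602900
  Less exemption ₹118000 → base ₹484900
  ₹484900 × 25% = ₹121225

₹121225 > ₹55502, so the minimum tax is the binding amount.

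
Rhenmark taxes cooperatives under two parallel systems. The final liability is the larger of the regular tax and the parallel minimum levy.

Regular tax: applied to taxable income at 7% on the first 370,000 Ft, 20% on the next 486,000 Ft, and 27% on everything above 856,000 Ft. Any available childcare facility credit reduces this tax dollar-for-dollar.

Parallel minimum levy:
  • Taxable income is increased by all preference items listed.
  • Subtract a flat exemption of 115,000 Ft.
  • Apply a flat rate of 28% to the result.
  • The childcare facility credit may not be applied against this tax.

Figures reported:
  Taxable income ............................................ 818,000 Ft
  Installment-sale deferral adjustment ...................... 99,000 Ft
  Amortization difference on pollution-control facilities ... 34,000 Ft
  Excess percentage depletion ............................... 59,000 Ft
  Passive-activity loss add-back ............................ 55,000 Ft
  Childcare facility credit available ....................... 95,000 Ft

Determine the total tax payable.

Regular tax:
  370,000 Ft × 7% = 25,900 Ft
  448,000 Ft × 20% = 89,600 Ft
  → 115,500 Ft
  Less childcare facility credit 95,000 Ft → 20,500 Ft

Parallel minimum levy:
  Adjusted income: 818,000 Ft + 99,000 Ft + 34,000 Ft + 59,000 Ft + 55,000 Ft = 1,065,000 Ft
  Less exemption 115,000 Ft → base 950,000 Ft
  950,000 Ft × 28% = 266,000 Ft

266,000 Ft > 20,500 Ft, so the parallel minimum levy is the binding amount.

266,000 Ft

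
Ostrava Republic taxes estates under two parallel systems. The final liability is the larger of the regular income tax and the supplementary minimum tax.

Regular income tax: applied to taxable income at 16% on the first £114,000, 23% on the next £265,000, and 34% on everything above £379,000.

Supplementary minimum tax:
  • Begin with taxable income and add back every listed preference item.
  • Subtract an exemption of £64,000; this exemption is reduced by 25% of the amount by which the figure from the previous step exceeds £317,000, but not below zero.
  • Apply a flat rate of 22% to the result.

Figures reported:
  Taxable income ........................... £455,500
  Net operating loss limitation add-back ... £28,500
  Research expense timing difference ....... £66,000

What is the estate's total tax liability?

£119,735

Supplementary minimum tax:
  Adjusted income: £455,500 + £28,500 + £66,000 = £550,000
  Exemption: £64,000 − 25% × (£550,000 − £317,000) = £64,000 − £58,250 = £5,750
  Base: £550,000 − £5,750 = £544,250
  £544,250 × 22% = £119,735

Regular income tax:
  £114,000 × 16% = £18,240
  £265,000 × 23% = £60,950
  £76,500 × 34% = £26,010
  → £105,200

£119,735 > £105,200, so the supplementary minimum tax is the binding amount.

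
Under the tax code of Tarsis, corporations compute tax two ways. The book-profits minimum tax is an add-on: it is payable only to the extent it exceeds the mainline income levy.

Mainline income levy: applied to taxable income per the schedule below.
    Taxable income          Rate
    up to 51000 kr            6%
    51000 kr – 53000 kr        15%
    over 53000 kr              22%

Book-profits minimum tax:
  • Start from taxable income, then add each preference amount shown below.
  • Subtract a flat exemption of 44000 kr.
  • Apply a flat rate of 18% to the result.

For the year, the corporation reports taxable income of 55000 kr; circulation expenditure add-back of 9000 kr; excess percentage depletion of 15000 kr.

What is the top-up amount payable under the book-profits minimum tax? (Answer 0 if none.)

2500 kr

Book-profits minimum tax:
  Adjusted income: 55000 kr + 9000 kr + 15000 kr = 79000 kr
  Less exemption 44000 kr → base 35000 kr
  35000 kr × 18% = 6300 kr

Mainline income levy:
  51000 kr × 6% = 3060 kr
  2000 kr × 15% = 300 kr
  2000 kr × 22% = 440 kr
  → 3800 kr

Excess of book-profits minimum tax over mainline income levy: 6300 kr − 3800 kr = 2500 kr.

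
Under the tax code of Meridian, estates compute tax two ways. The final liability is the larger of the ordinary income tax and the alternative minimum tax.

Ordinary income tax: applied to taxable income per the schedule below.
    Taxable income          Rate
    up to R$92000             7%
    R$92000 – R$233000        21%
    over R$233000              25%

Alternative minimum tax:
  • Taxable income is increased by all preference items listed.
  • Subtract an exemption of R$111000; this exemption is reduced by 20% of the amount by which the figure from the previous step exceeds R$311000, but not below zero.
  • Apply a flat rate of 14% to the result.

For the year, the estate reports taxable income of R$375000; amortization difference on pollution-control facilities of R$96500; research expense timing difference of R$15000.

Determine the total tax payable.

R$71550

Alternative minimum tax:
  Adjusted income: R$375000 + R$96500 + R$15000 = R$486500
  Exemption: R$111000 − 20% × (R$486500 − R$311000) = R$111000 − R$35100 = R$75900
  Base: R$486500 − R$75900 = R$410600
  R$410600 × 14% = R$57484

Ordinary income tax:
  R$92000 × 7% = R$6440
  R$141000 × 21% = R$29610
  R$142000 × 25% = R$35500
  → R$71550

R$71550 > R$57484, so the ordinary income tax governs.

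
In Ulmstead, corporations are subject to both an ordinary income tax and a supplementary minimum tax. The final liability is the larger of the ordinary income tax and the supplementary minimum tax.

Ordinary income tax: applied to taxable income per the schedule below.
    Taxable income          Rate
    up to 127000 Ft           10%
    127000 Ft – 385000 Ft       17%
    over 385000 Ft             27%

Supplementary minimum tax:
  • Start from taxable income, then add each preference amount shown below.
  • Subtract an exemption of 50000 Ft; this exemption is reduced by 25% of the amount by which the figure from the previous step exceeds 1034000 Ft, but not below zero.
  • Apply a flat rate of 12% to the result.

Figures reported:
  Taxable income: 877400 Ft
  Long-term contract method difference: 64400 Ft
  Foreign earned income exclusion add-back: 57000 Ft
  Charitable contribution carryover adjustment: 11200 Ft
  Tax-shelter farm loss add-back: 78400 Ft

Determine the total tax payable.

189508 Ft

Supplementary minimum tax:
  Adjusted income: 877400 Ft + 64400 Ft + 57000 Ft + 11200 Ft + 78400 Ft = 1088400 Ft
  Exemption: 50000 Ft − 25% × (1088400 Ft − 1034000 Ft) = 50000 Ft − 13600 Ft = 36400 Ft
  Base: 1088400 Ft − 36400 Ft = 1052000 Ft
  1052000 Ft × 12% = 126240 Ft

Ordinary income tax:
  127000 Ft × 10% = 12700 Ft
  258000 Ft × 17% = 43860 Ft
  492400 Ft × 27% = 132948 Ft
  → 189508 Ft

189508 Ft > 126240 Ft, so the ordinary income tax governs.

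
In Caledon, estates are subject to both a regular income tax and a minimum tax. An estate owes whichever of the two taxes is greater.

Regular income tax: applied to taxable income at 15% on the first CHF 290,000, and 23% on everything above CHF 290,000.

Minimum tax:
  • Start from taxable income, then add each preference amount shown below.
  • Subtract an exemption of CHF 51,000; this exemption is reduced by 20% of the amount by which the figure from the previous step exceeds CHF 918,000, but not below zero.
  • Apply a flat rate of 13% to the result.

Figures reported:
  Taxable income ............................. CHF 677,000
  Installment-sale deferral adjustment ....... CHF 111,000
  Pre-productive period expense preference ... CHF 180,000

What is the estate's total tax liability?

Regular income tax:
  CHF 290,000 × 15% = CHF 43,500
  CHF 387,000 × 23% = CHF 89,010
  → CHF 132,510

Minimum tax:
  Adjusted income: CHF 677,000 + CHF 111,000 + CHF 180,000 = CHF 968,000
  Exemption: CHF 51,000 − 20% × (CHF 968,000 − CHF 918,000) = CHF 51,000 − CHF 10,000 = CHF 41,000
  Base: CHF 968,000 − CHF 41,000 = CHF 927,000
  CHF 927,000 × 13% = CHF 120,510

CHF 132,510 > CHF 120,510, so the regular income tax governs.

CHF 132,510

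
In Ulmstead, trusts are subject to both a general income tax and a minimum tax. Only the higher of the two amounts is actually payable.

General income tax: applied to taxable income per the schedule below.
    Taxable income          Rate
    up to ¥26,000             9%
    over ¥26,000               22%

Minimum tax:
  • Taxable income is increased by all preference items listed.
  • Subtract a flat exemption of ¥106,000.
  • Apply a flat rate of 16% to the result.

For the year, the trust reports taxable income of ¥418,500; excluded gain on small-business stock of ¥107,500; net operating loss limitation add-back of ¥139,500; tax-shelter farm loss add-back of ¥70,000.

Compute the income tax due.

General income tax:
  ¥26,000 × 9% = ¥2,340
  ¥392,500 × 22% = ¥86,350
  → ¥88,690

Minimum tax:
  Adjusted income: ¥418,500 + ¥107,500 + ¥139,500 + ¥70,000 = ¥735,500
  Less exemption ¥106,000 → base ¥629,500
  ¥629,500 × 16% = ¥100,720

¥100,720 > ¥88,690, so the minimum tax is the binding amount.

¥100,720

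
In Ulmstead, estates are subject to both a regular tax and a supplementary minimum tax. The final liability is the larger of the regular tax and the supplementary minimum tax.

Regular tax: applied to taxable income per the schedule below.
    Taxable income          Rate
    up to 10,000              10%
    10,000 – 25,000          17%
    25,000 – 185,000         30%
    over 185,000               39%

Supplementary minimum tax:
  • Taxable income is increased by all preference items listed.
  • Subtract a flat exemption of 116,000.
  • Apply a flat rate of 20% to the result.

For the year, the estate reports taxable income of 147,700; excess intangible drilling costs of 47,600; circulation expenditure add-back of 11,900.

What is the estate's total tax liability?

40,360

Supplementary minimum tax:
  Adjusted income: 147,700 + 47,600 + 11,900 = 207,200
  Less exemption 116,000 → base 91,200
  91,200 × 20% = 18,240

Regular tax:
  10,000 × 10% = 1,000
  15,000 × 17% = 2,550
  122,700 × 30% = 36,810
  → 40,360

40,360 > 18,240, so the regular tax governs.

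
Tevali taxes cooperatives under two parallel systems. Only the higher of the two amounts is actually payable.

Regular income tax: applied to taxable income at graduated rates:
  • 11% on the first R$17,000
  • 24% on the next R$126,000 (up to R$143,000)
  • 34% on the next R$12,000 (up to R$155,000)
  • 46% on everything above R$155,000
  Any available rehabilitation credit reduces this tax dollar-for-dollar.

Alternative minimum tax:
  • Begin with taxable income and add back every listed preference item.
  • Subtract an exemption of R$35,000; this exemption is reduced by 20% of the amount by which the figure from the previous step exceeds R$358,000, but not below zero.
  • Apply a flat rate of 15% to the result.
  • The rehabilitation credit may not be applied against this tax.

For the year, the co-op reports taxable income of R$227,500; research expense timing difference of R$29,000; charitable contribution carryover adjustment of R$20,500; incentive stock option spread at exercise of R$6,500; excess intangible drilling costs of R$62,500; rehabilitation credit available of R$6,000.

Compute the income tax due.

Regular income tax:
  R$17,000 × 11% = R$1,870
  R$126,000 × 24% = R$30,240
  R$12,000 × 34% = R$4,080
  R$72,500 × 46% = R$33,350
  → R$69,540
  Less rehabilitation credit R$6,000 → R$63,540

Alternative minimum tax:
  Adjusted income: R$227,500 + R$29,000 + R$20,500 + R$6,500 + R$62,500 = R$346,000
  Exemption: R$346,000 ≤ R$358,000, so full R$35,000 applies
  Base: R$346,000 − R$35,000 = R$311,000
  R$311,000 × 15% = R$46,650

R$63,540 > R$46,650, so the regular income tax governs.

R$63,540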